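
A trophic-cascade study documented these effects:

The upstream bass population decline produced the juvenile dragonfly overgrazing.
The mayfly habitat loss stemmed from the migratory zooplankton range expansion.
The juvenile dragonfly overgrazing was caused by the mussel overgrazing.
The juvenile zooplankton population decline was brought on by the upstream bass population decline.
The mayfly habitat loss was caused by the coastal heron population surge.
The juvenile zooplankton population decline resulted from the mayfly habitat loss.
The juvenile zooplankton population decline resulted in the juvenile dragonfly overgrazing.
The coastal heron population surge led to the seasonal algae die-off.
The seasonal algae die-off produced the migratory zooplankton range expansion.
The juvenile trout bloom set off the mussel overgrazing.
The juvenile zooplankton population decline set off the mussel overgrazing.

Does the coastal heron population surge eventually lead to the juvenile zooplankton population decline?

Yes

There is a causal chain: the coastal heron population surge → the mayfly habitat loss → the juvenile zooplankton population decline.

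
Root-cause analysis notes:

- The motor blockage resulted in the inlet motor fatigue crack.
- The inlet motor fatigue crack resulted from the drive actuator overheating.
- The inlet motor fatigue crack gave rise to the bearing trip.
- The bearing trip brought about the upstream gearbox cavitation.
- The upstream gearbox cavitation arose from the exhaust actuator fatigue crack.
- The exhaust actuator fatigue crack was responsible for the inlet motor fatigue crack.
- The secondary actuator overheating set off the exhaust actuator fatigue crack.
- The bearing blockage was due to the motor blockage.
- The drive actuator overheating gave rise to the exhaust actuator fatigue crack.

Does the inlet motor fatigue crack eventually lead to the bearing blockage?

No

The inlet motor fatigue crack leads to the bearing trip, the upstream gearbox cavitation; the bearing blockage is not among them.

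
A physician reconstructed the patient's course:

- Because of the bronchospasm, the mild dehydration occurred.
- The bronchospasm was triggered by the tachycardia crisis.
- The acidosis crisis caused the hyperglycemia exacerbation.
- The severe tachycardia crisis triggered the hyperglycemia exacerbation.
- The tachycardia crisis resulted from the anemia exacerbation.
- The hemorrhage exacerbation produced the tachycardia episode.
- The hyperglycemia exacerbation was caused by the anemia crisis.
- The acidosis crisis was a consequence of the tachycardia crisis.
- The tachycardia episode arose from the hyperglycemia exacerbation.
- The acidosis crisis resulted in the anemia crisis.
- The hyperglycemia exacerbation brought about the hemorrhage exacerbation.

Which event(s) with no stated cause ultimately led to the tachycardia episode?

the anemia exacerbation, the severe tachycardia crisis

Tracing upstream from the tachycardia episode: the tachycardia episode ← the hyperglycemia exacerbation ← the acidosis crisis ← the tachycardia crisis ← the anemia exacerbation.
A separate upstream branch: the tachycardia episode ← the hyperglycemia exacerbation ← the severe tachycardia crisis.
Each of those chain origins has no stated cause.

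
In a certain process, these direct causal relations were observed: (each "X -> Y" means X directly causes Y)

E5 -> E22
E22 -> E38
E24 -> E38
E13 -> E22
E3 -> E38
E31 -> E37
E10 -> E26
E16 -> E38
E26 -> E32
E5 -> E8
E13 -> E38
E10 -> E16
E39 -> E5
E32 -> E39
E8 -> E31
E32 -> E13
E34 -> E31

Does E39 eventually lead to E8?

There is a causal chain: E39 → E5 → E8.

Yes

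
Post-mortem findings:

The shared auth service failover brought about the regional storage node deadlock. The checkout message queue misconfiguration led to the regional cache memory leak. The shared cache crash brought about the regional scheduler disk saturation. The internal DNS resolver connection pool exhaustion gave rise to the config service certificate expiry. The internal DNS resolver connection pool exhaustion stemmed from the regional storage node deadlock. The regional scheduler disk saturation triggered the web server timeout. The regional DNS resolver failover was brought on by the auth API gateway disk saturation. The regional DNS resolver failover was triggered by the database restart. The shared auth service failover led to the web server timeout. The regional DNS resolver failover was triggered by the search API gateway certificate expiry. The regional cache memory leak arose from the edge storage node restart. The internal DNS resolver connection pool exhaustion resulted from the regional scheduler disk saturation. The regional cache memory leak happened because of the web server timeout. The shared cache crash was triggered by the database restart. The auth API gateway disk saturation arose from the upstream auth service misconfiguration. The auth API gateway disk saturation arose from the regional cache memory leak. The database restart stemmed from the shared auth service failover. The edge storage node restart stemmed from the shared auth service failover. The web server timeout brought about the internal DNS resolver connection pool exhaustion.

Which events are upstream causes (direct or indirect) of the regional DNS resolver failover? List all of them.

Immediate causes of the regional DNS resolver failover: the database restart, the search API gateway certificate expiry, the auth API gateway disk saturation.
Further upstream: the shared auth service failover, the shared cache crash, the edge storage node restart, the regional scheduler disk saturation, the web server timeout, the checkout message queue misconfiguration, the upstream auth service misconfiguration, the regional cache memory leak.

the auth API gateway disk saturation, the checkout message queue misconfiguration, the database restart, the edge storage node restart, the regional cache memory leak, the regional scheduler disk saturation, the search API gateway certificate expiry, the shared auth service failover, the shared cache crash, the upstream auth service misconfiguration, the web server timeout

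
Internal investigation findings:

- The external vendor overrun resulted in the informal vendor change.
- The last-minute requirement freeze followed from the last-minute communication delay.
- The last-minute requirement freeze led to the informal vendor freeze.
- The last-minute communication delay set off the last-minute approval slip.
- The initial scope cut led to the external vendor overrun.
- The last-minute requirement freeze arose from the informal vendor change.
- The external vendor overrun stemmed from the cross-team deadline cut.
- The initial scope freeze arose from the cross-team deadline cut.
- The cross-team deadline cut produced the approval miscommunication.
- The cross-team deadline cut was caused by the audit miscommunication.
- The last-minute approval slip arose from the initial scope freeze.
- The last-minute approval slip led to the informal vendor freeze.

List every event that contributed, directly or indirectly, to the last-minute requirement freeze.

Immediate causes of the last-minute requirement freeze: the last-minute communication delay, the informal vendor change.
Further upstream: the audit miscommunication, the initial scope cut, the cross-team deadline cut, the external vendor overrun.

the audit miscommunication, the cross-team deadline cut, the external vendor overrun, the informal vendor change, the initial scope cut, the last-minute communication delay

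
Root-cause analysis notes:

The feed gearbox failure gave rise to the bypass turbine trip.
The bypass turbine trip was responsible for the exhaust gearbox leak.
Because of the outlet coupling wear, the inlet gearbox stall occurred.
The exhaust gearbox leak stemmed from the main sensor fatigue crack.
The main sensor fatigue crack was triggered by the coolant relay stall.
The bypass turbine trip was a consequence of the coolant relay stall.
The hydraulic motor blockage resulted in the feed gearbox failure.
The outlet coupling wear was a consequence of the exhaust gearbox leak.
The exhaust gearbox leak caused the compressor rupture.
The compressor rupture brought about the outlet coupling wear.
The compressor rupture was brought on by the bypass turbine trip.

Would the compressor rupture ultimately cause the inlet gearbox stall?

Yes

There is a causal chain: the compressor rupture → the outlet coupling wear → the inlet gearbox stall.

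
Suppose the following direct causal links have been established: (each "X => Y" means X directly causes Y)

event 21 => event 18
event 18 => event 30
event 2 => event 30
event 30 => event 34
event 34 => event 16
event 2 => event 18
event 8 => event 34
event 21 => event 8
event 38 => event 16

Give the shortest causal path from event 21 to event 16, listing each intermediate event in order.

event 21 → event 8
event 8 → event 34
event 34 → event 16
Length: 3 steps.

event 21 → event 8 → event 34 → event 16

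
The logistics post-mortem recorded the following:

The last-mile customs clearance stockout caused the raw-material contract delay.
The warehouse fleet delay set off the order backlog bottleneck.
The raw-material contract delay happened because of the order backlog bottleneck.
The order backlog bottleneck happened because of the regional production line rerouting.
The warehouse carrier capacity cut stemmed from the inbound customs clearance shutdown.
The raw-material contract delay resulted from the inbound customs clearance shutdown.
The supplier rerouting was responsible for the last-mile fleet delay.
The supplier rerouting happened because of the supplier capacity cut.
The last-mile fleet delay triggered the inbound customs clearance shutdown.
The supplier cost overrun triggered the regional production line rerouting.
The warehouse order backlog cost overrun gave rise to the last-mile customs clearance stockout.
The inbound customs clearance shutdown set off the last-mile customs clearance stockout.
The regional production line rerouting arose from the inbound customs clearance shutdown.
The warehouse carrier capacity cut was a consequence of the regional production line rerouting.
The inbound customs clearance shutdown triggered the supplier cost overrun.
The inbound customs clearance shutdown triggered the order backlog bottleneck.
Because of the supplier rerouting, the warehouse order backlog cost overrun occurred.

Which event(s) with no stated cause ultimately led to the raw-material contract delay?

the supplier capacity cut, the warehouse fleet delay

Tracing upstream from the raw-material contract delay: the raw-material contract delay ← the inbound customs clearance shutdown ← the last-mile fleet delay ← the supplier rerouting ← the supplier capacity cut.
A separate upstream branch: the raw-material contract delay ← the order backlog bottleneck ← the warehouse fleet delay.
Each of those chain origins has no stated cause.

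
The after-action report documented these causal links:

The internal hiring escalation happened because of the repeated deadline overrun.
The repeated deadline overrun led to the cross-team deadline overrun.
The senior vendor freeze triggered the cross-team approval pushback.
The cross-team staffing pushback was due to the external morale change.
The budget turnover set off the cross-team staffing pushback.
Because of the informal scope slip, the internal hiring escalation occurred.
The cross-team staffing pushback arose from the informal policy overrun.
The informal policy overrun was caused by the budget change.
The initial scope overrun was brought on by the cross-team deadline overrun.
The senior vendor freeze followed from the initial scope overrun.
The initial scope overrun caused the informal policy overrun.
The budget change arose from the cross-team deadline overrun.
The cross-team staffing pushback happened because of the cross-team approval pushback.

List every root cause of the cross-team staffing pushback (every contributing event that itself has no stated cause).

Tracing upstream from the cross-team staffing pushback: the cross-team staffing pushback ← the informal policy overrun ← the initial scope overrun ← the cross-team deadline overrun ← the repeated deadline overrun.
A separate upstream branch: the cross-team staffing pushback ← the budget turnover.
A separate upstream branch: the cross-team staffing pushback ← the external morale change.
Each of those chain origins has no stated cause.

the budget turnover, the external morale change, the repeated deadline overrun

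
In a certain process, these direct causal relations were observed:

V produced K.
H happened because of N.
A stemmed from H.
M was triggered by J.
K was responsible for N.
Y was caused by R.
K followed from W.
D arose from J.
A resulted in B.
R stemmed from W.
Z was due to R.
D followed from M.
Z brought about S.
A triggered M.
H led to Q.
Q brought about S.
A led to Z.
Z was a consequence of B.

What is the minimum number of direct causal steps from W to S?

3

Shortest chain: W → R → Z → S.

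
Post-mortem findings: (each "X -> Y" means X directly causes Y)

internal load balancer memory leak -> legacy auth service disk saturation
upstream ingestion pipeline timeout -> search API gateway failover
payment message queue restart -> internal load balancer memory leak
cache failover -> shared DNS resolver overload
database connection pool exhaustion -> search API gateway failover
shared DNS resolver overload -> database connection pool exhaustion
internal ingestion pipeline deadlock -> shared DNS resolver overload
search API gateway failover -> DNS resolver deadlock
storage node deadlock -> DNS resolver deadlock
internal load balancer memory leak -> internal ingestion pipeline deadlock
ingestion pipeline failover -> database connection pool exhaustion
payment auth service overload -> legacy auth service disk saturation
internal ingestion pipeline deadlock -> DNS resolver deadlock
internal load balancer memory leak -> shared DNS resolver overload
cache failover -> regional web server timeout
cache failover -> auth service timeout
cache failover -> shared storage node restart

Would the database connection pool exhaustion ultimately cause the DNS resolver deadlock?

Yes

There is a causal chain: the database connection pool exhaustion → the search API gateway failover → the DNS resolver deadlock.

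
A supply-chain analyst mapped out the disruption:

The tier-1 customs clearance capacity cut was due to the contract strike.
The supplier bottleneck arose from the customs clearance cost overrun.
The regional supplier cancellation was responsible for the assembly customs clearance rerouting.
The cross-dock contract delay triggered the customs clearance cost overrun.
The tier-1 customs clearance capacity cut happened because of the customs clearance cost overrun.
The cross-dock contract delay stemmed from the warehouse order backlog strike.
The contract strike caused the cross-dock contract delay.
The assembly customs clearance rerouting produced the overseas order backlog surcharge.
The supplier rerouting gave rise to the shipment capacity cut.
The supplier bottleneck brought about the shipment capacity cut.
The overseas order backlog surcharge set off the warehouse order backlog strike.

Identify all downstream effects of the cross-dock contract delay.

Direct effects: the customs clearance cost overrun.
2 steps out: the supplier bottleneck, the tier-1 customs clearance capacity cut.
3 steps out: the shipment capacity cut.
Not reachable from it: the regional supplier cancellation, the assembly customs clearance rerouting, the overseas order backlog surcharge, the warehouse order backlog strike, the contract strike, the supplier rerouting.

the customs clearance cost overrun, the shipment capacity cut, the supplier bottleneck, the tier-1 customs clearance capacity cut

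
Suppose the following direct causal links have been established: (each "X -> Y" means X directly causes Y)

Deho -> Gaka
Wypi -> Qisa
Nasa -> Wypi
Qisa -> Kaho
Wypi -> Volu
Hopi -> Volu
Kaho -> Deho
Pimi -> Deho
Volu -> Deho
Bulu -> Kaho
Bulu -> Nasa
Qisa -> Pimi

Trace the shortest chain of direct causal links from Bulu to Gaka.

Bulu → Kaho
Kaho → Deho
Deho → Gaka
Length: 3 steps.

Bulu → Kaho → Deho → Gaka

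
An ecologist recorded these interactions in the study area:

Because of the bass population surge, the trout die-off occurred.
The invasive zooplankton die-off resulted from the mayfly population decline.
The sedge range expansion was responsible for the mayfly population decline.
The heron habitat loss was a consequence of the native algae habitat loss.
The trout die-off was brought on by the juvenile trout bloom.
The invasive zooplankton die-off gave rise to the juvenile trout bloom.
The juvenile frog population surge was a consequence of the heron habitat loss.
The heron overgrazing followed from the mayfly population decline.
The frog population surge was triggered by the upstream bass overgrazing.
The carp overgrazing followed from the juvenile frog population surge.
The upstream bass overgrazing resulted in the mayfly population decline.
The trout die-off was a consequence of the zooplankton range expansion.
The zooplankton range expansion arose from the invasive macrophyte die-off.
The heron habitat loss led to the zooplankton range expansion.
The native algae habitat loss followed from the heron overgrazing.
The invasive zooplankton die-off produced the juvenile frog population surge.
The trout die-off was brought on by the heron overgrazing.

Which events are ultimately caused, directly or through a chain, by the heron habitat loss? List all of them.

Direct effects: the zooplankton range expansion, the juvenile frog population surge.
2 steps out: the carp overgrazing, the trout die-off.
Not reachable from it: the upstream bass overgrazing, the frog population surge, the sedge range expansion, the mayfly population decline, the invasive zooplankton die-off, the heron overgrazing, the native algae habitat loss, the invasive macrophyte die-off, the juvenile trout bloom, the bass population surge.

the carp overgrazing, the juvenile frog population surge, the trout die-off, the zooplankton range expansion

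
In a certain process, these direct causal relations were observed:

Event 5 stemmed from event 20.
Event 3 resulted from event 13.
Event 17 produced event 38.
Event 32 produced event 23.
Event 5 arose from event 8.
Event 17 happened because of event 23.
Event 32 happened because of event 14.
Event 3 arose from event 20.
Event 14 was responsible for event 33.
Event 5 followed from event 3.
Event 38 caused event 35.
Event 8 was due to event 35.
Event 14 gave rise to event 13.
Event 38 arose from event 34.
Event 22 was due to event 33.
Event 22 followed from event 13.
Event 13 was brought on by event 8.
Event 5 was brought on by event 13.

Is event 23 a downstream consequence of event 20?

No

Event 20 leads to event 3, event 5; event 23 is not among them.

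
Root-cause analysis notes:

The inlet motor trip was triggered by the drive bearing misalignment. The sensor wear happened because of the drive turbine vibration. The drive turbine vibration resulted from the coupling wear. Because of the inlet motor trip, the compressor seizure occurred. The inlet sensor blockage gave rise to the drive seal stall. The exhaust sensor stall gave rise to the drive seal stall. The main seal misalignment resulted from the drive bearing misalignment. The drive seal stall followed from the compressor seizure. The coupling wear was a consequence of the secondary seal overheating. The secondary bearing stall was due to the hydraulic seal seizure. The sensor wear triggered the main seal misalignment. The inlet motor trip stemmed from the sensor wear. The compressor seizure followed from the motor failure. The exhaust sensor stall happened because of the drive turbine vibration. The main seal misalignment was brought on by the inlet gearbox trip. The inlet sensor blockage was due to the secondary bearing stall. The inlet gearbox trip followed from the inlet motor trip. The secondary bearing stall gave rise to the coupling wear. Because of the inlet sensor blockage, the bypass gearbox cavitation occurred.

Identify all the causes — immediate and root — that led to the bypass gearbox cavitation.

the hydraulic seal seizure, the inlet sensor blockage, the secondary bearing stall

Immediate cause of the bypass gearbox cavitation: the inlet sensor blockage.
Further upstream: the hydraulic seal seizure, the secondary bearing stall.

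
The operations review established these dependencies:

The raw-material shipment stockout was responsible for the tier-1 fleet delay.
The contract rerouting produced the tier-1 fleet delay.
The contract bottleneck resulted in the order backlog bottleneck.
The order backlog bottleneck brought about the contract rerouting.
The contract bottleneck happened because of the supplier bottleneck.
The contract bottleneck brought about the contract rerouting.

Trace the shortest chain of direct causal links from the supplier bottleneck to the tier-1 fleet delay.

the supplier bottleneck → the contract bottleneck → the contract rerouting → the tier-1 fleet delay

the supplier bottleneck → the contract bottleneck
the contract bottleneck → the contract rerouting
the contract rerouting → the tier-1 fleet delay
Length: 3 steps.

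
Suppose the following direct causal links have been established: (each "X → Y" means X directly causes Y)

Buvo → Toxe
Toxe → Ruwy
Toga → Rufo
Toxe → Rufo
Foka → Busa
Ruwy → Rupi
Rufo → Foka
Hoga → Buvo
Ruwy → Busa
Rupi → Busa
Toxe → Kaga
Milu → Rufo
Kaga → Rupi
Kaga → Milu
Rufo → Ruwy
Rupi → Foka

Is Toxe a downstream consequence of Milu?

Milu leads to Rufo, Ruwy, Rupi, Foka, Busa; Toxe is not among them.

No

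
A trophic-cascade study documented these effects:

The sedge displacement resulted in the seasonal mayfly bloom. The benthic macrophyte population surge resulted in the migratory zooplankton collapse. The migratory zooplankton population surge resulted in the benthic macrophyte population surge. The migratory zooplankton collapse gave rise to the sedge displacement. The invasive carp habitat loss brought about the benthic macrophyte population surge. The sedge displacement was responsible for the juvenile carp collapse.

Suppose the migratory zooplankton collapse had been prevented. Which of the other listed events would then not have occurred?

the juvenile carp collapse, the seasonal mayfly bloom, the sedge displacement

Downstream of the migratory zooplankton collapse: the sedge displacement, the seasonal mayfly bloom, the juvenile carp collapse.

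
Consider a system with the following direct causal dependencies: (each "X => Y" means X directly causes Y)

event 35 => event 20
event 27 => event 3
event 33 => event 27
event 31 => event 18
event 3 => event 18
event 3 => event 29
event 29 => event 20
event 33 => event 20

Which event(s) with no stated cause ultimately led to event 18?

event 31, event 33

Tracing upstream from event 18: event 18 ← event 31.
A separate upstream branch: event 18 ← event 3 ← event 27 ← event 33.
Each of those chain origins has no stated cause.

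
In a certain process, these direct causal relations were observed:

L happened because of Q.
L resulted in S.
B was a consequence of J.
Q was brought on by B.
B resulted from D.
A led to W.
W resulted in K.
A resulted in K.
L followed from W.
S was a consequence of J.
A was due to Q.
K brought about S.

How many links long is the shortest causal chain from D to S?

Shortest chain: D → B → Q → L → S.

4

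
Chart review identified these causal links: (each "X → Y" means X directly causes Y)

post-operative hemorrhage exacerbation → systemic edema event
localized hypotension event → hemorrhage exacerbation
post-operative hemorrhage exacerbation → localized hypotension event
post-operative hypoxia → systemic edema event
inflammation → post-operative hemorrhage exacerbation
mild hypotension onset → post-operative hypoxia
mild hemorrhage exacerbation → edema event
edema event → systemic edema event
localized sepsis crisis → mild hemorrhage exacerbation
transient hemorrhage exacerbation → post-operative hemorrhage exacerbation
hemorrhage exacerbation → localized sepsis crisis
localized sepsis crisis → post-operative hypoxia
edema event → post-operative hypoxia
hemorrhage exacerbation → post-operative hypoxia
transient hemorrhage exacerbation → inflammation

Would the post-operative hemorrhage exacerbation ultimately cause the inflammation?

The post-operative hemorrhage exacerbation leads to the localized hypotension event, the hemorrhage exacerbation, the localized sepsis crisis, the mild hemorrhage exacerbation, the edema event, the post-operative hypoxia, the systemic edema event; the inflammation is not among them.

No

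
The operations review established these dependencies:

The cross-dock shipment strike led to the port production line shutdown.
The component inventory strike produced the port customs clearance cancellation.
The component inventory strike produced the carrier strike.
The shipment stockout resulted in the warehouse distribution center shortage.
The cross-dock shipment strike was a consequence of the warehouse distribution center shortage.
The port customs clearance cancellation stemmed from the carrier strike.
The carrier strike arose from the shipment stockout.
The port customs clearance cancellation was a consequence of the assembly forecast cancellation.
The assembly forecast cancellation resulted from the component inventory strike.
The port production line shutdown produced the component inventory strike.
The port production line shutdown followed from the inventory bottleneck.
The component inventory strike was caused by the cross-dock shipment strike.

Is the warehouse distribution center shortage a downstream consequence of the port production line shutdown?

No

The port production line shutdown leads to the component inventory strike, the carrier strike, the assembly forecast cancellation, the port customs clearance cancellation; the warehouse distribution center shortage is not among them.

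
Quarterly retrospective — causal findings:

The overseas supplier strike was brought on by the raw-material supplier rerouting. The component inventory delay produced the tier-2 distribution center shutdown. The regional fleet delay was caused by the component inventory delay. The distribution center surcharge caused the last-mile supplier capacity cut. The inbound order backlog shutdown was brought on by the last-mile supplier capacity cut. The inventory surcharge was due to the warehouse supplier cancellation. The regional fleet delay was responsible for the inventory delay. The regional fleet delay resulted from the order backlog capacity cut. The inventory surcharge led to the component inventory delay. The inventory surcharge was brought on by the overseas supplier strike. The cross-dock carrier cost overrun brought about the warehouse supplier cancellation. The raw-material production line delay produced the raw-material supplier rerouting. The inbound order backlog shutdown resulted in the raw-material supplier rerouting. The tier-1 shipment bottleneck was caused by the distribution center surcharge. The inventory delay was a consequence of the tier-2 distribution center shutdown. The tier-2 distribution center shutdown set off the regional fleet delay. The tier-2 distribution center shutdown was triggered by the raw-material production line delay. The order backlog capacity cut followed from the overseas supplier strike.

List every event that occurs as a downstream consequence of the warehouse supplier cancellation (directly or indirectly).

the component inventory delay, the inventory delay, the inventory surcharge, the regional fleet delay, the tier-2 distribution center shutdown

Direct effects: the inventory surcharge.
2 steps out: the component inventory delay.
3 steps out: the tier-2 distribution center shutdown, the regional fleet delay.
4 steps out: the inventory delay.
Not reachable from it: the distribution center surcharge, the tier-1 shipment bottleneck, the raw-material production line delay, the last-mile supplier capacity cut, the inbound order backlog shutdown, the raw-material supplier rerouting, the overseas supplier strike, the cross-dock carrier cost overrun, the order backlog capacity cut.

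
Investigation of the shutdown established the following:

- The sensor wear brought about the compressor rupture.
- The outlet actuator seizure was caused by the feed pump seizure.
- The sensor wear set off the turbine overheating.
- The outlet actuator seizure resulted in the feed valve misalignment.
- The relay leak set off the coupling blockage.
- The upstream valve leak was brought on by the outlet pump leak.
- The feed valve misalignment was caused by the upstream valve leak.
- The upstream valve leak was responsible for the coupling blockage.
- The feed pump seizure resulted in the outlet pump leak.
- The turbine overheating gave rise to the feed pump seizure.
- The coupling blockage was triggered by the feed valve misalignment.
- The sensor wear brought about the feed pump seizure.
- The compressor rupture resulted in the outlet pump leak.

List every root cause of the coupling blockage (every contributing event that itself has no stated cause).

Tracing upstream from the coupling blockage: the coupling blockage ← the upstream valve leak ← the outlet pump leak ← the compressor rupture ← the sensor wear.
A separate upstream branch: the coupling blockage ← the relay leak.
Each of those chain origins has no stated cause.

the relay leak, the sensor wear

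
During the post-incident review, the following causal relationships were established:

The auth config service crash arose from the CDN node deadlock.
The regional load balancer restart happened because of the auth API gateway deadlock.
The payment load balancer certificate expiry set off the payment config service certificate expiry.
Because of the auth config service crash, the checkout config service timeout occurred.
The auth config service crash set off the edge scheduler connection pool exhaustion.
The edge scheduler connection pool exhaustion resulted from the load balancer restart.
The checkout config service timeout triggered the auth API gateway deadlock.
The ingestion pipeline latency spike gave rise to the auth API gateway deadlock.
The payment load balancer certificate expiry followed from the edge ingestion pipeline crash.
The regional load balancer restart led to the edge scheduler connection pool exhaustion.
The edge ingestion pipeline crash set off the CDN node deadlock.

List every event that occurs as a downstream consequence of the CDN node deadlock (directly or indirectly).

the auth API gateway deadlock, the auth config service crash, the checkout config service timeout, the edge scheduler connection pool exhaustion, the regional load balancer restart

Direct effects: the auth config service crash.
2 steps out: the checkout config service timeout, the edge scheduler connection pool exhaustion.
3 steps out: the auth API gateway deadlock.
4 steps out: the regional load balancer restart.
Not reachable from it: the edge ingestion pipeline crash, the payment load balancer certificate expiry, the payment config service certificate expiry, the ingestion pipeline latency spike, the load balancer restart.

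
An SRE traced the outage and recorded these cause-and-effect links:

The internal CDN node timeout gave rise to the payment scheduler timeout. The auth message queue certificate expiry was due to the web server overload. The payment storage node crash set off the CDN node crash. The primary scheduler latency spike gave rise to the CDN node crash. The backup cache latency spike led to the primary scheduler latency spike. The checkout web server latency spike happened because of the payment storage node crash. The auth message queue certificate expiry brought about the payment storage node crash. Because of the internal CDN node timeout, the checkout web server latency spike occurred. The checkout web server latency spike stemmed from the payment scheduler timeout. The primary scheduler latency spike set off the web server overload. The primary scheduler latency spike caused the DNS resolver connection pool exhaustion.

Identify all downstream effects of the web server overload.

Direct effects: the auth message queue certificate expiry.
2 steps out: the payment storage node crash.
3 steps out: the CDN node crash, the checkout web server latency spike.
Not reachable from it: the backup cache latency spike, the primary scheduler latency spike, the internal CDN node timeout, the payment scheduler timeout, the DNS resolver connection pool exhaustion.

the CDN node crash, the auth message queue certificate expiry, the checkout web server latency spike, the payment storage node crash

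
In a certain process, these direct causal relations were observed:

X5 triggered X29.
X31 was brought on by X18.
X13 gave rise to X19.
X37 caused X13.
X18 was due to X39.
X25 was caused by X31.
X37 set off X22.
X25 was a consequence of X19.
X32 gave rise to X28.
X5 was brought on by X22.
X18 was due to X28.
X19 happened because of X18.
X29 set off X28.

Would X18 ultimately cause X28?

No

X18 leads to X19, X31, X25; X28 is not among them.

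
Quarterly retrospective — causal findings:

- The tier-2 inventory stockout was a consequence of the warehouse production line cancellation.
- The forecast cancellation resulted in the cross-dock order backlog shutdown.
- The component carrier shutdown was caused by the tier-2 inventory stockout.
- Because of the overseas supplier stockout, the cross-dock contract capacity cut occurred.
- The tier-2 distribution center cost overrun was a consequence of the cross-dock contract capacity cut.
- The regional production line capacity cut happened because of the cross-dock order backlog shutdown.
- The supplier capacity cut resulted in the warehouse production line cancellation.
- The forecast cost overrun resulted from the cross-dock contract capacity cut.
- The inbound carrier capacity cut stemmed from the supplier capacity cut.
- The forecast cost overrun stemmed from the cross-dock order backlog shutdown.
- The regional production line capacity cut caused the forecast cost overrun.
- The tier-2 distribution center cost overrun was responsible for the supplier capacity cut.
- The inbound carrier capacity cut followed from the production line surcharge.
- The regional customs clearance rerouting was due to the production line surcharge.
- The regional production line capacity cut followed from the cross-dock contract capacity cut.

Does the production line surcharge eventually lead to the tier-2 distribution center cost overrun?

No

The production line surcharge leads to the regional customs clearance rerouting, the inbound carrier capacity cut; the tier-2 distribution center cost overrun is not among them.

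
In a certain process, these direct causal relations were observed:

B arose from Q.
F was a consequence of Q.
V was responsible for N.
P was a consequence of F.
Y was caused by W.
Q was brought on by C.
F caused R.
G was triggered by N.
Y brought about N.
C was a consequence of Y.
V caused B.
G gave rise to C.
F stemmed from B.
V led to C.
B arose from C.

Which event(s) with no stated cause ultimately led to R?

Tracing upstream from R: R ← F ← B ← V.
A separate upstream branch: R ← F ← Q ← C ← Y ← W.
Each of those chain origins has no stated cause.

V, W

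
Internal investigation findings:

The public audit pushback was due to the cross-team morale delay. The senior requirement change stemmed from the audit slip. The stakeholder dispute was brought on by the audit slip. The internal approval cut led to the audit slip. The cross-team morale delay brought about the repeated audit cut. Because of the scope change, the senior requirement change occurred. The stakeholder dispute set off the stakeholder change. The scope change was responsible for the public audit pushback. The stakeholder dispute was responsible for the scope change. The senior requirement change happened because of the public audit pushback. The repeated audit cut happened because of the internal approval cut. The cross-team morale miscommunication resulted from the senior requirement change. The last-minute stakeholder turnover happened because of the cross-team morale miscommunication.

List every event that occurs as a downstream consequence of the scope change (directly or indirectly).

the cross-team morale miscommunication, the last-minute stakeholder turnover, the public audit pushback, the senior requirement change

Direct effects: the public audit pushback, the senior requirement change.
2 steps out: the cross-team morale miscommunication.
3 steps out: the last-minute stakeholder turnover.
Not reachable from it: the internal approval cut, the audit slip, the stakeholder dispute, the cross-team morale delay, the stakeholder change, the repeated audit cut.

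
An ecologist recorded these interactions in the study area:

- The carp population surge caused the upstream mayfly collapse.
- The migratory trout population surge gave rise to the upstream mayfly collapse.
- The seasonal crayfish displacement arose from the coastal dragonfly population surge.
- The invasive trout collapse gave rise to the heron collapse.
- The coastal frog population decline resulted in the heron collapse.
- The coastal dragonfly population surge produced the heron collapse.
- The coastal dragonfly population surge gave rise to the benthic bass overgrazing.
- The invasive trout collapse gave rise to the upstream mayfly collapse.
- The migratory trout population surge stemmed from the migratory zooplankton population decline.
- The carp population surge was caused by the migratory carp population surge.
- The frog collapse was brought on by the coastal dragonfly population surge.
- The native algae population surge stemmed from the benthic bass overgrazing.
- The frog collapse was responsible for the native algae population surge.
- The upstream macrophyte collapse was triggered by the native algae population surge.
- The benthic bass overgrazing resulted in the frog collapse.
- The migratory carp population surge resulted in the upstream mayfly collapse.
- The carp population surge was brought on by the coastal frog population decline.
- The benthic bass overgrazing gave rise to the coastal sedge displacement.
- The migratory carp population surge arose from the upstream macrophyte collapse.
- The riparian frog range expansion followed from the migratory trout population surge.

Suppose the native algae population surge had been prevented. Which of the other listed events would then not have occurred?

Downstream of the native algae population surge: the upstream macrophyte collapse, the migratory carp population surge, the carp population surge, the upstream mayfly collapse.
Of those, still caused via another path: the carp population surge, the upstream mayfly collapse.
The remainder have no surviving cause.

the migratory carp population surge, the upstream macrophyte collapse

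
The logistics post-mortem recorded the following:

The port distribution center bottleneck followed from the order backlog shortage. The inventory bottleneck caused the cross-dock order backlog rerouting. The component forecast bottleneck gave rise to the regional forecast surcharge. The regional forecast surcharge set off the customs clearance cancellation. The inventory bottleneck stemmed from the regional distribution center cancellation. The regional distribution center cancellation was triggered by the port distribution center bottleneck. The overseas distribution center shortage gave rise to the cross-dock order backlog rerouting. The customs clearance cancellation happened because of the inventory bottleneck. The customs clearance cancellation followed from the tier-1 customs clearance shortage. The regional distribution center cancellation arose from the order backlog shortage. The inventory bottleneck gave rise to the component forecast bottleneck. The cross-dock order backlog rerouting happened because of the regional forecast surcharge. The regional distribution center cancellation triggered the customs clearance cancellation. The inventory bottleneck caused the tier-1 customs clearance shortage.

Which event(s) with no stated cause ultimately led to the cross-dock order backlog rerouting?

the order backlog shortage, the overseas distribution center shortage

Tracing upstream from the cross-dock order backlog rerouting: the cross-dock order backlog rerouting ← the inventory bottleneck ← the regional distribution center cancellation ← the order backlog shortage.
A separate upstream branch: the cross-dock order backlog rerouting ← the overseas distribution center shortage.
Each of those chain origins has no stated cause.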